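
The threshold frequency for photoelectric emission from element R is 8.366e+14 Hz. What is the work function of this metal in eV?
3.46 eV

At the threshold frequency, photon energy equals work function:
φ = hf₀

Calculating:
φ = (6.626×10⁻³⁴ J·s)(8.366e+14 Hz)
φ = 3.46 eV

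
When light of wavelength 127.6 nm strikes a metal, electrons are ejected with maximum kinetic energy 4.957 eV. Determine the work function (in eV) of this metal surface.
4.76 eV

From Einstein's photoelectric equation: KE_max = hf - φ = hc/λ - φ

Rearranging for φ:
φ = hc/λ - KE_max

Calculate photon energy:
E_photon = hc/λ = 9.7166 eV

Therefore:
φ = 9.7166 - 4.957 = 4.76 eV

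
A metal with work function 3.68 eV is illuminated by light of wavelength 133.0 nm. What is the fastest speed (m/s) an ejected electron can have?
1.4088e+06 m/s

First, find the maximum kinetic energy:
E_photon = hc/λ = 9.3221 eV
KE_max = E_photon - φ = 9.3221 - 3.68 = 5.6421 eV

Convert to Joules: KE_max = 5.6421 × 1.602×10⁻¹⁹ J = 9.0397e-19 J

Then use KE = ½mv² to find velocity:
v = √(2·KE/m) = √(2 × 9.0397e-19 J / 9.109e-31 kg)
v = 1.4088e+06 m/s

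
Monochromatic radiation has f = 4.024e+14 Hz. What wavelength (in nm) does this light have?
745.01 nm

Using the wave equation: c = fλ

Solving for wavelength:
λ = c/f = (3×10⁸ m/s) / (4.024e+14 Hz)
λ = 745.01 nm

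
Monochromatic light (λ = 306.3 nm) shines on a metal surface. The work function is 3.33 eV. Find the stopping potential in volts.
0.7178 V

The stopping potential V_s satisfies: eV_s = KE_max

First, find KE_max using Einstein's equation:
E_photon = hc/λ = 4.0478 eV
KE_max = E_photon - φ = 4.0478 - 3.33 = 0.7178 eV

Since eV_s = KE_max:
V_s = KE_max/e = 0.7178 V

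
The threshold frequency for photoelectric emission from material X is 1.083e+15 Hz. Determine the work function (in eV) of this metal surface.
4.48 eV

At the threshold frequency, photon energy equals work function:
φ = hf₀

Calculating:
φ = (6.626×10⁻³⁴ J·s)(1.083e+15 Hz)
φ = 4.48 eV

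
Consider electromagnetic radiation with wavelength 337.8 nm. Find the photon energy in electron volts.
3.6703 eV

Using E = hf = hc/λ:

E = hc/λ = (6.626×10⁻³⁴ J·s)(3×10⁸ m/s) / (337.8×10⁻⁹ m)
E = 3.6703 eV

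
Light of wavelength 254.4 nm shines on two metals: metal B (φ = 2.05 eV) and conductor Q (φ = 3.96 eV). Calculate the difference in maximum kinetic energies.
1.9100 eV

Using KE_max = hc/λ - φ for each metal:

Photon energy: E = hc/λ = 4.8736 eV

For metal B (φ₁ = 2.05 eV):
KE₁ = E - φ₁ = 4.8736 - 2.05 = 2.8236 eV

For conductor Q (φ₂ = 3.96 eV):
KE₂ = E - φ₂ = 4.8736 - 3.96 = 0.9136 eV

Difference:
ΔKE = KE₁ - KE₂ = 2.8236 - 0.9136 = 1.9100 eV

Note: The difference equals the difference in work functions: 3.96 - 2.05 = 1.91 eV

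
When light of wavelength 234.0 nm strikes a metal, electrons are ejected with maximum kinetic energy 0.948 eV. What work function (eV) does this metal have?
4.35 eV

From Einstein's photoelectric equation: KE_max = hf - φ = hc/λ - φ

Rearranging for φ:
φ = hc/λ - KE_max

Calculate photon energy:
E_photon = hc/λ = 5.2985 eV

Therefore:
φ = 5.2985 - 0.948 = 4.35 eV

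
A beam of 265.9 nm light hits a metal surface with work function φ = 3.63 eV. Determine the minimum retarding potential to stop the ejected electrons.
1.0328 V

The stopping potential V_s satisfies: eV_s = KE_max

First, find KE_max using Einstein's equation:
E_photon = hc/λ = 4.6628 eV
KE_max = E_photon - φ = 4.6628 - 3.63 = 1.0328 eV

Since eV_s = KE_max:
V_s = KE_max/e = 1.0328 V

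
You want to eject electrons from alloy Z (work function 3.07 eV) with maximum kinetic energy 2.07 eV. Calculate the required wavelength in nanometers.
241.21 nm

From Einstein's equation: KE_max = hc/λ - φ

Rearranging for λ:
hc/λ = KE_max + φ
λ = hc/(KE_max + φ)

Required photon energy:
E_photon = KE_max + φ = 2.07 + 3.07 = 5.14 eV

Required wavelength:
λ = hc/E_photon = (6.626×10⁻³⁴)(3×10⁸) / (5.14 × 1.602×10⁻¹⁹)
λ = 241.21 nm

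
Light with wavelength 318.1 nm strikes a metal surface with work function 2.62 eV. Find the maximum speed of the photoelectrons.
6.7040e+05 m/s

First, find the maximum kinetic energy:
E_photon = hc/λ = 3.8976 eV
KE_max = E_photon - φ = 3.8976 - 2.62 = 1.2776 eV

Convert to Joules: KE_max = 1.2776 × 1.602×10⁻¹⁹ J = 2.0470e-19 J

Then use KE = ½mv² to find velocity:
v = √(2·KE/m) = √(2 × 2.0470e-19 J / 9.109e-31 kg)
v = 6.7040e+05 m/s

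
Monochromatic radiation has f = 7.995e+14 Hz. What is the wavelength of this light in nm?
374.97 nm

Using the wave equation: c = fλ

Solving for wavelength:
λ = c/f = (3×10⁸ m/s) / (7.995e+14 Hz)
λ = 374.97 nm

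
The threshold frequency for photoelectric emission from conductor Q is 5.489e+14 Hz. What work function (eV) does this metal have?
2.27 eV

At the threshold frequency, photon energy equals work function:
φ = hf₀

Calculating:
φ = (6.626×10⁻³⁴ J·s)(5.489e+14 Hz)
φ = 2.27 eV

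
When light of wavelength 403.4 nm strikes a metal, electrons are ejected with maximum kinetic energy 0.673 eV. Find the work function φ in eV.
2.40 eV

From Einstein's photoelectric equation: KE_max = hf - φ = hc/λ - φ

Rearranging for φ:
φ = hc/λ - KE_max

Calculate photon energy:
E_photon = hc/λ = 3.0735 eV

Therefore:
φ = 3.0735 - 0.673 = 2.40 eV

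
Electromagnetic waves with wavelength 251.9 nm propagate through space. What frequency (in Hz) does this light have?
1.1901e+15 Hz

Using the wave equation: c = fλ

Solving for frequency:
f = c/λ = (3×10⁸ m/s) / (251.9×10⁻⁹ m)
f = 1.1901e+15 Hz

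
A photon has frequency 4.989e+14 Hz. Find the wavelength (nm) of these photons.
600.91 nm

Using the wave equation: c = fλ

Solving for wavelength:
λ = c/f = (3×10⁸ m/s) / (4.989e+14 Hz)
λ = 600.91 nm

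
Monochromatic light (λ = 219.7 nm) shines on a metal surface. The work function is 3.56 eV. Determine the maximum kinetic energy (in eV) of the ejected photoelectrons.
2.0833 eV

Using Einstein's photoelectric equation: KE_max = hf - φ = hc/λ - φ

First, calculate the photon energy:
E_photon = hc/λ = (6.626×10⁻³⁴ J·s)(3×10⁸ m/s) / (219.7×10⁻⁹ m)
E_photon = 5.6433 eV

Then, the maximum kinetic energy:
KE_max = E_photon - φ = 5.6433 eV - 3.56 eV = 2.0833 eV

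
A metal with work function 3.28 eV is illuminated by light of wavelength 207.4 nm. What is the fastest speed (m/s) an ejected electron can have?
9.7420e+05 m/s

First, find the maximum kinetic energy:
E_photon = hc/λ = 5.9780 eV
KE_max = E_photon - φ = 5.9780 - 3.28 = 2.6980 eV

Convert to Joules: KE_max = 2.6980 × 1.602×10⁻¹⁹ J = 4.3227e-19 J

Then use KE = ½mv² to find velocity:
v = √(2·KE/m) = √(2 × 4.3227e-19 J / 9.109e-31 kg)
v = 9.7420e+05 m/s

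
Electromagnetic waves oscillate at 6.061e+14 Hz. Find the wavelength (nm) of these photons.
494.63 nm

Using the wave equation: c = fλ

Solving for wavelength:
λ = c/f = (3×10⁸ m/s) / (6.061e+14 Hz)
λ = 494.63 nm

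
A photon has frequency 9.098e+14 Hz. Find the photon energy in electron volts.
3.7626 eV

Using E = hf:

E = hf = (6.626×10⁻³⁴ J·s)(9.098e+14 Hz)
E = 3.7626 eV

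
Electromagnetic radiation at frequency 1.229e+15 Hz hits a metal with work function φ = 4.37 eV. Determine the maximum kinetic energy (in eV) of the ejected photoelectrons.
0.7127 eV

Using Einstein's photoelectric equation: KE_max = hf - φ

First, calculate the photon energy:
E_photon = hf = (6.626×10⁻³⁴ J·s)(1.229e+15 Hz)
E_photon = 5.0827 eV

Then, the maximum kinetic energy:
KE_max = E_photon - φ = 5.0827 eV - 4.37 eV = 0.7127 eV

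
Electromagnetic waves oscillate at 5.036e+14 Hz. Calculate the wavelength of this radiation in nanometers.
595.30 nm

Using the wave equation: c = fλ

Solving for wavelength:
λ = c/f = (3×10⁸ m/s) / (5.036e+14 Hz)
λ = 595.30 nm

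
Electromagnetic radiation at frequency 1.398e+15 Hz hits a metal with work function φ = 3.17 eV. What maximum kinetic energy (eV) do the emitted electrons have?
2.6117 eV

Using Einstein's photoelectric equation: KE_max = hf - φ

First, calculate the photon energy:
E_photon = hf = (6.626×10⁻³⁴ J·s)(1.398e+15 Hz)
E_photon = 5.7817 eV

Then, the maximum kinetic energy:
KE_max = E_photon - φ = 5.7817 eV - 3.17 eV = 2.6117 eV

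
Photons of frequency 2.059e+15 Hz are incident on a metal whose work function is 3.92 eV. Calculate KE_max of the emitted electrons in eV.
4.5953 eV

Using Einstein's photoelectric equation: KE_max = hf - φ

First, calculate the photon energy:
E_photon = hf = (6.626×10⁻³⁴ J·s)(2.059e+15 Hz)
E_photon = 8.5153 eV

Then, the maximum kinetic energy:
KE_max = E_photon - φ = 8.5153 eV - 3.92 eV = 4.5953 eV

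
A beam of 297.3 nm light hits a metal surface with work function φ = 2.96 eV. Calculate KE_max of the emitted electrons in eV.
1.2103 eV

Using Einstein's photoelectric equation: KE_max = hf - φ = hc/λ - φ

First, calculate the photon energy:
E_photon = hc/λ = (6.626×10⁻³⁴ J·s)(3×10⁸ m/s) / (297.3×10⁻⁹ m)
E_photon = 4.1703 eV

Then, the maximum kinetic energy:
KE_max = E_photon - φ = 4.1703 eV - 2.96 eV = 1.2103 eV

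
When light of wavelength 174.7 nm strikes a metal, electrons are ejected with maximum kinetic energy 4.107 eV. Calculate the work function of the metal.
2.99 eV

From Einstein's photoelectric equation: KE_max = hf - φ = hc/λ - φ

Rearranging for φ:
φ = hc/λ - KE_max

Calculate photon energy:
E_photon = hc/λ = 7.0970 eV

Therefore:
φ = 7.0970 - 4.107 = 2.99 eV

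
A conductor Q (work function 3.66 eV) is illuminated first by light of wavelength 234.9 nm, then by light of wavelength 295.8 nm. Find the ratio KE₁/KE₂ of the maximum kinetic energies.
3.0446

Using Einstein's equation: KE_max = hc/λ - φ

For λ₁ = 234.9 nm:
E₁ = hc/λ₁ = 5.2782 eV
KE₁ = E₁ - φ = 5.2782 - 3.66 = 1.6182 eV

For λ₂ = 295.8 nm:
E₂ = hc/λ₂ = 4.1915 eV
KE₂ = E₂ - φ = 4.1915 - 3.66 = 0.5315 eV

Ratio: KE₁/KE₂ = 1.6182/0.5315 = 3.0446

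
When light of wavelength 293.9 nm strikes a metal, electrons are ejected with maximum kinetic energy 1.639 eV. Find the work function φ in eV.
2.58 eV

From Einstein's photoelectric equation: KE_max = hf - φ = hc/λ - φ

Rearranging for φ:
φ = hc/λ - KE_max

Calculate photon energy:
E_photon = hc/λ = 4.2186 eV

Therefore:
φ = 4.2186 - 1.639 = 2.58 eV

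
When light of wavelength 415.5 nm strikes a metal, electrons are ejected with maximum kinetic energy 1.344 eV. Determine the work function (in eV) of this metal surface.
1.64 eV

From Einstein's photoelectric equation: KE_max = hf - φ = hc/λ - φ

Rearranging for φ:
φ = hc/λ - KE_max

Calculate photon energy:
E_photon = hc/λ = 2.9840 eV

Therefore:
φ = 2.9840 - 1.344 = 1.64 eV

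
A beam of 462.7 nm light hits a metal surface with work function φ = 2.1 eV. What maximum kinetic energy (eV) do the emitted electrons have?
0.5796 eV

Using Einstein's photoelectric equation: KE_max = hf - φ = hc/λ - φ

First, calculate the photon energy:
E_photon = hc/λ = (6.626×10⁻³⁴ J·s)(3×10⁸ m/s) / (462.7×10⁻⁹ m)
E_photon = 2.6796 eV

Then, the maximum kinetic energy:
KE_max = E_photon - φ = 2.6796 eV - 2.1 eV = 0.5796 eV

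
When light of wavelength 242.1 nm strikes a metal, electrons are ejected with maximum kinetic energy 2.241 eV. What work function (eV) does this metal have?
2.88 eV

From Einstein's photoelectric equation: KE_max = hf - φ = hc/λ - φ

Rearranging for φ:
φ = hc/λ - KE_max

Calculate photon energy:
E_photon = hc/λ = 5.1212 eV

Therefore:
φ = 5.1212 - 2.241 = 2.88 eV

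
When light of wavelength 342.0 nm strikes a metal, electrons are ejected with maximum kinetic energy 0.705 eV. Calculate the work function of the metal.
2.92 eV

From Einstein's photoelectric equation: KE_max = hf - φ = hc/λ - φ

Rearranging for φ:
φ = hc/λ - KE_max

Calculate photon energy:
E_photon = hc/λ = 3.6253 eV

Therefore:
φ = 3.6253 - 0.705 = 2.92 eV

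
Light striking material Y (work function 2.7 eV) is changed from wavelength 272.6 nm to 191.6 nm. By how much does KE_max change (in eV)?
1.9228 eV

Using Einstein's equation: KE_max = hc/λ - φ

For λ₁ = 272.6 nm:
KE₁ = hc/λ₁ - φ = 4.5482 - 2.7 = 1.8482 eV

For λ₂ = 191.6 nm:
KE₂ = hc/λ₂ - φ = 6.4710 - 2.7 = 3.7710 eV

Change in KE:
ΔKE = KE₂ - KE₁ = 3.7710 - 1.8482 = 1.9228 eV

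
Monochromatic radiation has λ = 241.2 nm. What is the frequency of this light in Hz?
1.2429e+15 Hz

Using the wave equation: c = fλ

Solving for frequency:
f = c/λ = (3×10⁸ m/s) / (241.2×10⁻⁹ m)
f = 1.2429e+15 Hz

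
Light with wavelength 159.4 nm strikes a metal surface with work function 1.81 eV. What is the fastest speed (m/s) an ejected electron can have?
1.4489e+06 m/s

First, find the maximum kinetic energy:
E_photon = hc/λ = 7.7782 eV
KE_max = E_photon - φ = 7.7782 - 1.81 = 5.9682 eV

Convert to Joules: KE_max = 5.9682 × 1.602×10⁻¹⁹ J = 9.5621e-19 J

Then use KE = ½mv² to find velocity:
v = √(2·KE/m) = √(2 × 9.5621e-19 J / 9.109e-31 kg)
v = 1.4489e+06 m/s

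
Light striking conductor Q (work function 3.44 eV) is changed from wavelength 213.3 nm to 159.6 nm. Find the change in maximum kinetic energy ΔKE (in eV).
1.9558 eV

Using Einstein's equation: KE_max = hc/λ - φ

For λ₁ = 213.3 nm:
KE₁ = hc/λ₁ - φ = 5.8127 - 3.44 = 2.3727 eV

For λ₂ = 159.6 nm:
KE₂ = hc/λ₂ - φ = 7.7684 - 3.44 = 4.3284 eV

Change in KE:
ΔKE = KE₂ - KE₁ = 4.3284 - 2.3727 = 1.9558 eV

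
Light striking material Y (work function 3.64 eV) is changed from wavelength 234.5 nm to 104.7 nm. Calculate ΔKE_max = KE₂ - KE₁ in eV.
6.5547 eV

Using Einstein's equation: KE_max = hc/λ - φ

For λ₁ = 234.5 nm:
KE₁ = hc/λ₁ - φ = 5.2872 - 3.64 = 1.6472 eV

For λ₂ = 104.7 nm:
KE₂ = hc/λ₂ - φ = 11.8419 - 3.64 = 8.2019 eV

Change in KE:
ΔKE = KE₂ - KE₁ = 8.2019 - 1.6472 = 6.5547 eV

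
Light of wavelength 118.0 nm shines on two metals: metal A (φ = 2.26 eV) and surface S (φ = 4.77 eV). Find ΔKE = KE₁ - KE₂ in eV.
2.5100 eV

Using KE_max = hc/λ - φ for each metal:

Photon energy: E = hc/λ = 10.5071 eV

For metal A (φ₁ = 2.26 eV):
KE₁ = E - φ₁ = 10.5071 - 2.26 = 8.2471 eV

For surface S (φ₂ = 4.77 eV):
KE₂ = E - φ₂ = 10.5071 - 4.77 = 5.7371 eV

Difference:
ΔKE = KE₁ - KE₂ = 8.2471 - 5.7371 = 2.5100 eV

Note: The difference equals the difference in work functions: 4.77 - 2.26 = 2.51 eV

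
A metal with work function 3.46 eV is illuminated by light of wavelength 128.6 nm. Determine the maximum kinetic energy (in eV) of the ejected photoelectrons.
6.1811 eV

Using Einstein's photoelectric equation: KE_max = hf - φ = hc/λ - φ

First, calculate the photon energy:
E_photon = hc/λ = (6.626×10⁻³⁴ J·s)(3×10⁸ m/s) / (128.6×10⁻⁹ m)
E_photon = 9.6411 eV

Then, the maximum kinetic energy:
KE_max = E_photon - φ = 9.6411 eV - 3.46 eV = 6.1811 eV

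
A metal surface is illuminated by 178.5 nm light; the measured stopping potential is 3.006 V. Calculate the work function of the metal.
3.94 eV

The stopping potential gives the maximum kinetic energy: KE_max = eV_s = 3.006 eV

From Einstein's photoelectric equation: KE_max = hc/λ - φ
Rearranging: φ = hc/λ - KE_max

Calculate photon energy:
E_photon = hc/λ = (6.626×10⁻³⁴ J·s)(3×10⁸ m/s) / (178.5×10⁻⁹ m) = 6.9459 eV

Therefore:
φ = 6.9459 - 3.006 = 3.94 eV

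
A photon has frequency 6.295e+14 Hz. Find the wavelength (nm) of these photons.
476.24 nm

Using the wave equation: c = fλ

Solving for wavelength:
λ = c/f = (3×10⁸ m/s) / (6.295e+14 Hz)
λ = 476.24 nm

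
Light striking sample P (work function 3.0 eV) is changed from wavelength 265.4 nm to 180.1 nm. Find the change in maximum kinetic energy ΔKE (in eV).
2.2126 eV

Using Einstein's equation: KE_max = hc/λ - φ

For λ₁ = 265.4 nm:
KE₁ = hc/λ₁ - φ = 4.6716 - 3.0 = 1.6716 eV

For λ₂ = 180.1 nm:
KE₂ = hc/λ₂ - φ = 6.8842 - 3.0 = 3.8842 eV

Change in KE:
ΔKE = KE₂ - KE₁ = 3.8842 - 1.6716 = 2.2126 eV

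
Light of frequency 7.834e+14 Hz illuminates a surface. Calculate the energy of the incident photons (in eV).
3.2399 eV

Using E = hf:

E = hf = (6.626×10⁻³⁴ J·s)(7.834e+14 Hz)
E = 3.2399 eV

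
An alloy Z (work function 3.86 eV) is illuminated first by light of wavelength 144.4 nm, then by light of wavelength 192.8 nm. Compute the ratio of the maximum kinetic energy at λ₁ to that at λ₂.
1.8385

Using Einstein's equation: KE_max = hc/λ - φ

For λ₁ = 144.4 nm:
E₁ = hc/λ₁ = 8.5862 eV
KE₁ = E₁ - φ = 8.5862 - 3.86 = 4.7262 eV

For λ₂ = 192.8 nm:
E₂ = hc/λ₂ = 6.4307 eV
KE₂ = E₂ - φ = 6.4307 - 3.86 = 2.5707 eV

Ratio: KE₁/KE₂ = 4.7262/2.5707 = 1.8385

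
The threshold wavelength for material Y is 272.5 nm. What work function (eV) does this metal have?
4.55 eV

At the threshold wavelength, photon energy equals work function:
φ = hc/λ₀

Calculating:
φ = (6.626×10⁻³⁴ J·s)(3×10⁸ m/s) / (272.5×10⁻⁹ m)
φ = 4.55 eV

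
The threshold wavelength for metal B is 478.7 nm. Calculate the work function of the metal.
2.59 eV

At the threshold wavelength, photon energy equals work function:
φ = hc/λ₀

Calculating:
φ = (6.626×10⁻³⁴ J·s)(3×10⁸ m/s) / (478.7×10⁻⁹ m)
φ = 2.59 eV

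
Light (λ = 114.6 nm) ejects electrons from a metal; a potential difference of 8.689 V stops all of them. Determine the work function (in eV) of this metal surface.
2.13 eV

The stopping potential gives the maximum kinetic energy: KE_max = eV_s = 8.689 eV

From Einstein's photoelectric equation: KE_max = hc/λ - φ
Rearranging: φ = hc/λ - KE_max

Calculate photon energy:
E_photon = hc/λ = (6.626×10⁻³⁴ J·s)(3×10⁸ m/s) / (114.6×10⁻⁹ m) = 10.8189 eV

Therefore:
φ = 10.8189 - 8.689 = 2.13 eV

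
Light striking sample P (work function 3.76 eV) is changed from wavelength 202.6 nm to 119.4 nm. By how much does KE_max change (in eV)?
4.2643 eV

Using Einstein's equation: KE_max = hc/λ - φ

For λ₁ = 202.6 nm:
KE₁ = hc/λ₁ - φ = 6.1197 - 3.76 = 2.3597 eV

For λ₂ = 119.4 nm:
KE₂ = hc/λ₂ - φ = 10.3839 - 3.76 = 6.6239 eV

Change in KE:
ΔKE = KE₂ - KE₁ = 6.6239 - 2.3597 = 4.2643 eV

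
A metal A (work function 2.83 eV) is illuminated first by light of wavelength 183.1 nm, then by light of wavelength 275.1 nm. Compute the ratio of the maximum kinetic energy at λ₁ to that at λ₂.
2.3504

Using Einstein's equation: KE_max = hc/λ - φ

For λ₁ = 183.1 nm:
E₁ = hc/λ₁ = 6.7714 eV
KE₁ = E₁ - φ = 6.7714 - 2.83 = 3.9414 eV

For λ₂ = 275.1 nm:
E₂ = hc/λ₂ = 4.5069 eV
KE₂ = E₂ - φ = 4.5069 - 2.83 = 1.6769 eV

Ratio: KE₁/KE₂ = 3.9414/1.6769 = 2.3504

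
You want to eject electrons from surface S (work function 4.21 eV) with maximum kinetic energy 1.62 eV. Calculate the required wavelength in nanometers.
212.67 nm

From Einstein's equation: KE_max = hc/λ - φ

Rearranging for λ:
hc/λ = KE_max + φ
λ = hc/(KE_max + φ)

Required photon energy:
E_photon = KE_max + φ = 1.62 + 4.21 = 5.83 eV

Required wavelength:
λ = hc/E_photon = (6.626×10⁻³⁴)(3×10⁸) / (5.83 × 1.602×10⁻¹⁹)
λ = 212.67 nm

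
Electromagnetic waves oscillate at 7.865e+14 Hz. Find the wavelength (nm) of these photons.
381.17 nm

Using the wave equation: c = fλ

Solving for wavelength:
λ = c/f = (3×10⁸ m/s) / (7.865e+14 Hz)
λ = 381.17 nm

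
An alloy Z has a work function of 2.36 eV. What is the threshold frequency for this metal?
5.7065e+14 Hz

The threshold frequency is when the photon energy equals the work function:
hf₀ = φ

Solving for f₀:
f₀ = φ/h = (2.36 eV × 1.602×10⁻¹⁹ J/eV) / (6.626×10⁻³⁴ J·s)
f₀ = 5.7065e+14 Hz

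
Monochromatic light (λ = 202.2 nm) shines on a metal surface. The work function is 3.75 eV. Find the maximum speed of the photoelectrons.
9.1532e+05 m/s

First, find the maximum kinetic energy:
E_photon = hc/λ = 6.1318 eV
KE_max = E_photon - φ = 6.1318 - 3.75 = 2.3818 eV

Convert to Joules: KE_max = 2.3818 × 1.602×10⁻¹⁹ J = 3.8160e-19 J

Then use KE = ½mv² to find velocity:
v = √(2·KE/m) = √(2 × 3.8160e-19 J / 9.109e-31 kg)
v = 9.1532e+05 m/s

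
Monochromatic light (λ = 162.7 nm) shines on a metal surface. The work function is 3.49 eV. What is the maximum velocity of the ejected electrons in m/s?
1.2054e+06 m/s

First, find the maximum kinetic energy:
E_photon = hc/λ = 7.6204 eV
KE_max = E_photon - φ = 7.6204 - 3.49 = 4.1304 eV

Convert to Joules: KE_max = 4.1304 × 1.602×10⁻¹⁹ J = 6.6177e-19 J

Then use KE = ½mv² to find velocity:
v = √(2·KE/m) = √(2 × 6.6177e-19 J / 9.109e-31 kg)
v = 1.2054e+06 m/s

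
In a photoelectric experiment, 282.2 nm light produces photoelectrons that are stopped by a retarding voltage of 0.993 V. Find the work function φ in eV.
3.40 eV

The stopping potential gives the maximum kinetic energy: KE_max = eV_s = 0.993 eV

From Einstein's photoelectric equation: KE_max = hc/λ - φ
Rearranging: φ = hc/λ - KE_max

Calculate photon energy:
E_photon = hc/λ = (6.626×10⁻³⁴ J·s)(3×10⁸ m/s) / (282.2×10⁻⁹ m) = 4.3935 eV

Therefore:
φ = 4.3935 - 0.993 = 3.40 eV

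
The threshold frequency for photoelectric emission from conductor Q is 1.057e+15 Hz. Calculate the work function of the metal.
4.37 eV

At the threshold frequency, photon energy equals work function:
φ = hf₀

Calculating:
φ = (6.626×10⁻³⁴ J·s)(1.057e+15 Hz)
φ = 4.37 eV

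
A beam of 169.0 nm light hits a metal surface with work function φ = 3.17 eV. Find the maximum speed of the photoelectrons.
1.2106e+06 m/s

First, find the maximum kinetic energy:
E_photon = hc/λ = 7.3363 eV
KE_max = E_photon - φ = 7.3363 - 3.17 = 4.1663 eV

Convert to Joules: KE_max = 4.1663 × 1.602×10⁻¹⁹ J = 6.6752e-19 J

Then use KE = ½mv² to find velocity:
v = √(2·KE/m) = √(2 × 6.6752e-19 J / 9.109e-31 kg)
v = 1.2106e+06 m/s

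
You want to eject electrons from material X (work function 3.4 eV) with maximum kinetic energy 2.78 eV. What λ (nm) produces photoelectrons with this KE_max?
200.62 nm

From Einstein's equation: KE_max = hc/λ - φ

Rearranging for λ:
hc/λ = KE_max + φ
λ = hc/(KE_max + φ)

Required photon energy:
E_photon = KE_max + φ = 2.78 + 3.4 = 6.18 eV

Required wavelength:
λ = hc/E_photon = (6.626×10⁻³⁴)(3×10⁸) / (6.18 × 1.602×10⁻¹⁹)
λ = 200.62 nm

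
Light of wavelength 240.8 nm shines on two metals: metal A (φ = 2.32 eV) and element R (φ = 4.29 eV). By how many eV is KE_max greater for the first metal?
1.9700 eV

Using KE_max = hc/λ - φ for each metal:

Photon energy: E = hc/λ = 5.1488 eV

For metal A (φ₁ = 2.32 eV):
KE₁ = E - φ₁ = 5.1488 - 2.32 = 2.8288 eV

For element R (φ₂ = 4.29 eV):
KE₂ = E - φ₂ = 5.1488 - 4.29 = 0.8588 eV

Difference:
ΔKE = KE₁ - KE₂ = 2.8288 - 0.8588 = 1.9700 eV

Note: The difference equals the difference in work functions: 4.29 - 2.32 = 1.97 eV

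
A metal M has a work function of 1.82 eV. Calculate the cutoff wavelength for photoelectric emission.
681.23 nm

The threshold wavelength is when the photon energy equals the work function:
hc/λ₀ = φ

Solving for λ₀:
λ₀ = hc/φ = (6.626×10⁻³⁴ J·s)(3×10⁸ m/s) / (1.82 eV × 1.602×10⁻¹⁹ J/eV)
λ₀ = 681.23 nm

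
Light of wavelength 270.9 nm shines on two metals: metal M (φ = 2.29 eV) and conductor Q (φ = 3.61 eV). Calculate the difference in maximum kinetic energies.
1.3200 eV

Using KE_max = hc/λ - φ for each metal:

Photon energy: E = hc/λ = 4.5768 eV

For metal M (φ₁ = 2.29 eV):
KE₁ = E - φ₁ = 4.5768 - 2.29 = 2.2868 eV

For conductor Q (φ₂ = 3.61 eV):
KE₂ = E - φ₂ = 4.5768 - 3.61 = 0.9668 eV

Difference:
ΔKE = KE₁ - KE₂ = 2.2868 - 0.9668 = 1.3200 eV

Note: The difference equals the difference in work functions: 3.61 - 2.29 = 1.32 eV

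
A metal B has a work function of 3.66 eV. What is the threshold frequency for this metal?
8.8498e+14 Hz

The threshold frequency is when the photon energy equals the work function:
hf₀ = φ

Solving for f₀:
f₀ = φ/h = (3.66 eV × 1.602×10⁻¹⁹ J/eV) / (6.626×10⁻³⁴ J·s)
f₀ = 8.8498e+14 Hz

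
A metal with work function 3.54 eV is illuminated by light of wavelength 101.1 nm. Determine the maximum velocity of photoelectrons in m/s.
1.7517e+06 m/s

First, find the maximum kinetic energy:
E_photon = hc/λ = 12.2635 eV
KE_max = E_photon - φ = 12.2635 - 3.54 = 8.7235 eV

Convert to Joules: KE_max = 8.7235 × 1.602×10⁻¹⁹ J = 1.3977e-18 J

Then use KE = ½mv² to find velocity:
v = √(2·KE/m) = √(2 × 1.3977e-18 J / 9.109e-31 kg)
v = 1.7517e+06 m/s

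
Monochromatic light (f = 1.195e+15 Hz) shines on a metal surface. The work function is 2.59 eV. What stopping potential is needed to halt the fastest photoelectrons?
2.3521 V

The stopping potential V_s satisfies: eV_s = KE_max

First, find KE_max using Einstein's equation:
E_photon = hf = (6.626×10⁻³⁴ J·s)(1.195e+15 Hz) = 4.9421 eV
KE_max = E_photon - φ = 4.9421 - 2.59 = 2.3521 eV

Since eV_s = KE_max:
V_s = KE_max/e = 2.3521 V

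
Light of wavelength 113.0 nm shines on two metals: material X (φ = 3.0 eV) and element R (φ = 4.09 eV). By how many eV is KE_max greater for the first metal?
1.0900 eV

Using KE_max = hc/λ - φ for each metal:

Photon energy: E = hc/λ = 10.9721 eV

For material X (φ₁ = 3.0 eV):
KE₁ = E - φ₁ = 10.9721 - 3.0 = 7.9721 eV

For element R (φ₂ = 4.09 eV):
KE₂ = E - φ₂ = 10.9721 - 4.09 = 6.8821 eV

Difference:
ΔKE = KE₁ - KE₂ = 7.9721 - 6.8821 = 1.0900 eV

Note: The difference equals the difference in work functions: 4.09 - 3.0 = 1.09 eV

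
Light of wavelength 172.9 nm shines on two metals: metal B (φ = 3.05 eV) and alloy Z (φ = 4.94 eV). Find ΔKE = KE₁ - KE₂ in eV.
1.8900 eV

Using KE_max = hc/λ - φ for each metal:

Photon energy: E = hc/λ = 7.1709 eV

For metal B (φ₁ = 3.05 eV):
KE₁ = E - φ₁ = 7.1709 - 3.05 = 4.1209 eV

For alloy Z (φ₂ = 4.94 eV):
KE₂ = E - φ₂ = 7.1709 - 4.94 = 2.2309 eV

Difference:
ΔKE = KE₁ - KE₂ = 4.1209 - 2.2309 = 1.8900 eV

Note: The difference equals the difference in work functions: 4.94 - 3.05 = 1.89 eV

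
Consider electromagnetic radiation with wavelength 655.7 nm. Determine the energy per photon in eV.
1.8909 eV

Using E = hf = hc/λ:

E = hc/λ = (6.626×10⁻³⁴ J·s)(3×10⁸ m/s) / (655.7×10⁻⁹ m)
E = 1.8909 eV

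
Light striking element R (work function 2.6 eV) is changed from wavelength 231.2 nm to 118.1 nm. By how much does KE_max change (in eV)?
5.1356 eV

Using Einstein's equation: KE_max = hc/λ - φ

For λ₁ = 231.2 nm:
KE₁ = hc/λ₁ - φ = 5.3626 - 2.6 = 2.7626 eV

For λ₂ = 118.1 nm:
KE₂ = hc/λ₂ - φ = 10.4982 - 2.6 = 7.8982 eV

Change in KE:
ΔKE = KE₂ - KE₁ = 7.8982 - 2.7626 = 5.1356 eV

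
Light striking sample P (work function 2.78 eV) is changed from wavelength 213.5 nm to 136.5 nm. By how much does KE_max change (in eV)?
3.2759 eV

Using Einstein's equation: KE_max = hc/λ - φ

For λ₁ = 213.5 nm:
KE₁ = hc/λ₁ - φ = 5.8072 - 2.78 = 3.0272 eV

For λ₂ = 136.5 nm:
KE₂ = hc/λ₂ - φ = 9.0831 - 2.78 = 6.3031 eV

Change in KE:
ΔKE = KE₂ - KE₁ = 6.3031 - 3.0272 = 3.2759 eV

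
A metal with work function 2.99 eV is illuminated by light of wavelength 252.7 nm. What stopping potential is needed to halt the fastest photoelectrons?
1.9164 V

The stopping potential V_s satisfies: eV_s = KE_max

First, find KE_max using Einstein's equation:
E_photon = hc/λ = 4.9064 eV
KE_max = E_photon - φ = 4.9064 - 2.99 = 1.9164 eV

Since eV_s = KE_max:
V_s = KE_max/e = 1.9164 V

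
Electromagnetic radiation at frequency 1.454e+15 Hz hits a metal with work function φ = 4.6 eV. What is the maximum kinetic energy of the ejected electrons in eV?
1.4133 eV

Using Einstein's photoelectric equation: KE_max = hf - φ

First, calculate the photon energy:
E_photon = hf = (6.626×10⁻³⁴ J·s)(1.454e+15 Hz)
E_photon = 6.0133 eV

Then, the maximum kinetic energy:
KE_max = E_photon - φ = 6.0133 eV - 4.6 eV = 1.4133 eV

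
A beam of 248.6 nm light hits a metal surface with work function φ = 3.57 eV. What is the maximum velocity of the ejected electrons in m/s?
7.0608e+05 m/s

First, find the maximum kinetic energy:
E_photon = hc/λ = 4.9873 eV
KE_max = E_photon - φ = 4.9873 - 3.57 = 1.4173 eV

Convert to Joules: KE_max = 1.4173 × 1.602×10⁻¹⁹ J = 2.2708e-19 J

Then use KE = ½mv² to find velocity:
v = √(2·KE/m) = √(2 × 2.2708e-19 J / 9.109e-31 kg)
v = 7.0608e+05 m/s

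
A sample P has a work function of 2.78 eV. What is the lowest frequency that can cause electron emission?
6.7220e+14 Hz

The threshold frequency is when the photon energy equals the work function:
hf₀ = φ

Solving for f₀:
f₀ = φ/h = (2.78 eV × 1.602×10⁻¹⁹ J/eV) / (6.626×10⁻³⁴ J·s)
f₀ = 6.7220e+14 Hz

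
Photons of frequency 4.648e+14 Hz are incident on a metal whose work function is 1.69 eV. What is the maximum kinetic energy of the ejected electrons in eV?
0.2323 eV

Using Einstein's photoelectric equation: KE_max = hf - φ

First, calculate the photon energy:
E_photon = hf = (6.626×10⁻³⁴ J·s)(4.648e+14 Hz)
E_photon = 1.9223 eV

Then, the maximum kinetic energy:
KE_max = E_photon - φ = 1.9223 eV - 1.69 eV = 0.2323 eV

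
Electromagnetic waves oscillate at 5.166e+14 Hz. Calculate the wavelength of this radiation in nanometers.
580.32 nm

Using the wave equation: c = fλ

Solving for wavelength:
λ = c/f = (3×10⁸ m/s) / (5.166e+14 Hz)
λ = 580.32 nm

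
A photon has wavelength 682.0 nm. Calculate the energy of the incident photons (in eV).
1.8180 eV

Using E = hf = hc/λ:

E = hc/λ = (6.626×10⁻³⁴ J·s)(3×10⁸ m/s) / (682.0×10⁻⁹ m)
E = 1.8180 eV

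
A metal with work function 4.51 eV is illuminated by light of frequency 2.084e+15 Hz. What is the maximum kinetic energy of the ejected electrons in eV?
4.1087 eV

Using Einstein's photoelectric equation: KE_max = hf - φ

First, calculate the photon energy:
E_photon = hf = (6.626×10⁻³⁴ J·s)(2.084e+15 Hz)
E_photon = 8.6187 eV

Then, the maximum kinetic energy:
KE_max = E_photon - φ = 8.6187 eV - 4.51 eV = 4.1087 eV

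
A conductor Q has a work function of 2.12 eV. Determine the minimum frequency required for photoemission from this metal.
5.1261e+14 Hz

The threshold frequency is when the photon energy equals the work function:
hf₀ = φ

Solving for f₀:
f₀ = φ/h = (2.12 eV × 1.602×10⁻¹⁹ J/eV) / (6.626×10⁻³⁴ J·s)
f₀ = 5.1261e+14 Hz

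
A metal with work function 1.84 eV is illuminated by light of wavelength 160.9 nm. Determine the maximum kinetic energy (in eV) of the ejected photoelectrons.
5.8657 eV

Using Einstein's photoelectric equation: KE_max = hf - φ = hc/λ - φ

First, calculate the photon energy:
E_photon = hc/λ = (6.626×10⁻³⁴ J·s)(3×10⁸ m/s) / (160.9×10⁻⁹ m)
E_photon = 7.7057 eV

Then, the maximum kinetic energy:
KE_max = E_photon - φ = 7.7057 eV - 1.84 eV = 5.8657 eV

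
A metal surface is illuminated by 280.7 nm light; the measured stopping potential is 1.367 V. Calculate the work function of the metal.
3.05 eV

The stopping potential gives the maximum kinetic energy: KE_max = eV_s = 1.367 eV

From Einstein's photoelectric equation: KE_max = hc/λ - φ
Rearranging: φ = hc/λ - KE_max

Calculate photon energy:
E_photon = hc/λ = (6.626×10⁻³⁴ J·s)(3×10⁸ m/s) / (280.7×10⁻⁹ m) = 4.4170 eV

Therefore:
φ = 4.4170 - 1.367 = 3.05 eV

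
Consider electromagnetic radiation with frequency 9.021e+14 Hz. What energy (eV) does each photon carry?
3.7308 eV

Using E = hf:

E = hf = (6.626×10⁻³⁴ J·s)(9.021e+14 Hz)
E = 3.7308 eV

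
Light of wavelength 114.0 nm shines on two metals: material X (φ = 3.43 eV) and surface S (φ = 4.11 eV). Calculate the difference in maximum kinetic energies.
0.6800 eV

Using KE_max = hc/λ - φ for each metal:

Photon energy: E = hc/λ = 10.8758 eV

For material X (φ₁ = 3.43 eV):
KE₁ = E - φ₁ = 10.8758 - 3.43 = 7.4458 eV

For surface S (φ₂ = 4.11 eV):
KE₂ = E - φ₂ = 10.8758 - 4.11 = 6.7658 eV

Difference:
ΔKE = KE₁ - KE₂ = 7.4458 - 6.7658 = 0.6800 eV

Note: The difference equals the difference in work functions: 4.11 - 3.43 = 0.68 eV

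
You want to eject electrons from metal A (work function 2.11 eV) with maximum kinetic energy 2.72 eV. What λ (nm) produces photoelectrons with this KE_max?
256.70 nm

From Einstein's equation: KE_max = hc/λ - φ

Rearranging for λ:
hc/λ = KE_max + φ
λ = hc/(KE_max + φ)

Required photon energy:
E_photon = KE_max + φ = 2.72 + 2.11 = 4.83 eV

Required wavelength:
λ = hc/E_photon = (6.626×10⁻³⁴)(3×10⁸) / (4.83 × 1.602×10⁻¹⁹)
λ = 256.70 nm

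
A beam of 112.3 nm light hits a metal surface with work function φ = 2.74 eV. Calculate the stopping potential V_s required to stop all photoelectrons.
8.3004 V

The stopping potential V_s satisfies: eV_s = KE_max

First, find KE_max using Einstein's equation:
E_photon = hc/λ = 11.0404 eV
KE_max = E_photon - φ = 11.0404 - 2.74 = 8.3004 eV

Since eV_s = KE_max:
V_s = KE_max/e = 8.3004 V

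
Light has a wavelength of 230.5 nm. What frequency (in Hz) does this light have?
1.3006e+15 Hz

Using the wave equation: c = fλ

Solving for frequency:
f = c/λ = (3×10⁸ m/s) / (230.5×10⁻⁹ m)
f = 1.3006e+15 Hz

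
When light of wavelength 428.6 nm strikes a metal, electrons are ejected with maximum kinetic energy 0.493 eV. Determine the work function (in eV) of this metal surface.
2.40 eV

From Einstein's photoelectric equation: KE_max = hf - φ = hc/λ - φ

Rearranging for φ:
φ = hc/λ - KE_max

Calculate photon energy:
E_photon = hc/λ = 2.8928 eV

Therefore:
φ = 2.8928 - 0.493 = 2.40 eV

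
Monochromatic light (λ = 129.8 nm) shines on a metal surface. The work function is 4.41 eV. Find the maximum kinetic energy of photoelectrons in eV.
5.1419 eV

Using Einstein's photoelectric equation: KE_max = hf - φ = hc/λ - φ

First, calculate the photon energy:
E_photon = hc/λ = (6.626×10⁻³⁴ J·s)(3×10⁸ m/s) / (129.8×10⁻⁹ m)
E_photon = 9.5519 eV

Then, the maximum kinetic energy:
KE_max = E_photon - φ = 9.5519 eV - 4.41 eV = 5.1419 eV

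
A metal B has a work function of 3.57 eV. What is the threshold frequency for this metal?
8.6322e+14 Hz

The threshold frequency is when the photon energy equals the work function:
hf₀ = φ

Solving for f₀:
f₀ = φ/h = (3.57 eV × 1.602×10⁻¹⁹ J/eV) / (6.626×10⁻³⁴ J·s)
f₀ = 8.6322e+14 Hz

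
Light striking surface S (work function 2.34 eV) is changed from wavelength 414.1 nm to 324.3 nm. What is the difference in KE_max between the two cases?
0.8291 eV

Using Einstein's equation: KE_max = hc/λ - φ

For λ₁ = 414.1 nm:
KE₁ = hc/λ₁ - φ = 2.9941 - 2.34 = 0.6541 eV

For λ₂ = 324.3 nm:
KE₂ = hc/λ₂ - φ = 3.8231 - 2.34 = 1.4831 eV

Change in KE:
ΔKE = KE₂ - KE₁ = 1.4831 - 0.6541 = 0.8291 eV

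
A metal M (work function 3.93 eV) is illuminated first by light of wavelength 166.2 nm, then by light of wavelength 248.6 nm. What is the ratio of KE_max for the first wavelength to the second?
3.3386

Using Einstein's equation: KE_max = hc/λ - φ

For λ₁ = 166.2 nm:
E₁ = hc/λ₁ = 7.4599 eV
KE₁ = E₁ - φ = 7.4599 - 3.93 = 3.5299 eV

For λ₂ = 248.6 nm:
E₂ = hc/λ₂ = 4.9873 eV
KE₂ = E₂ - φ = 4.9873 - 3.93 = 1.0573 eV

Ratio: KE₁/KE₂ = 3.5299/1.0573 = 3.3386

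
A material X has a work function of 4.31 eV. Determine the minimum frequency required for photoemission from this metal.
1.0422e+15 Hz

The threshold frequency is when the photon energy equals the work function:
hf₀ = φ

Solving for f₀:
f₀ = φ/h = (4.31 eV × 1.602×10⁻¹⁹ J/eV) / (6.626×10⁻³⁴ J·s)
f₀ = 1.0422e+15 Hz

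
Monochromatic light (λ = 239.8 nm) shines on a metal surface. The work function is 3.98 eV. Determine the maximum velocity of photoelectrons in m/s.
6.4708e+05 m/s

First, find the maximum kinetic energy:
E_photon = hc/λ = 5.1703 eV
KE_max = E_photon - φ = 5.1703 - 3.98 = 1.1903 eV

Convert to Joules: KE_max = 1.1903 × 1.602×10⁻¹⁹ J = 1.9071e-19 J

Then use KE = ½mv² to find velocity:
v = √(2·KE/m) = √(2 × 1.9071e-19 J / 9.109e-31 kg)
v = 6.4708e+05 m/s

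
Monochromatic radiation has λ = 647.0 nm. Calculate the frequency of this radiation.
4.6336e+14 Hz

Using the wave equation: c = fλ

Solving for frequency:
f = c/λ = (3×10⁸ m/s) / (647.0×10⁻⁹ m)
f = 4.6336e+14 Hz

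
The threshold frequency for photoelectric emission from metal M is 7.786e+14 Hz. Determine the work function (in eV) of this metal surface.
3.22 eV

At the threshold frequency, photon energy equals work function:
φ = hf₀

Calculating:
φ = (6.626×10⁻³⁴ J·s)(7.786e+14 Hz)
φ = 3.22 eV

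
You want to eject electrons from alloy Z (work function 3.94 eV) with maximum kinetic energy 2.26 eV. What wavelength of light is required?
199.97 nm

From Einstein's equation: KE_max = hc/λ - φ

Rearranging for λ:
hc/λ = KE_max + φ
λ = hc/(KE_max + φ)

Required photon energy:
E_photon = KE_max + φ = 2.26 + 3.94 = 6.20 eV

Required wavelength:
λ = hc/E_photon = (6.626×10⁻³⁴)(3×10⁸) / (6.20 × 1.602×10⁻¹⁹)
λ = 199.97 nm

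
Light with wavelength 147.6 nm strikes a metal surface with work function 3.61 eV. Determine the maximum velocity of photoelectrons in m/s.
1.2981e+06 m/s

First, find the maximum kinetic energy:
E_photon = hc/λ = 8.4000 eV
KE_max = E_photon - φ = 8.4000 - 3.61 = 4.7900 eV

Convert to Joules: KE_max = 4.7900 × 1.602×10⁻¹⁹ J = 7.6744e-19 J

Then use KE = ½mv² to find velocity:
v = √(2·KE/m) = √(2 × 7.6744e-19 J / 9.109e-31 kg)
v = 1.2981e+06 m/s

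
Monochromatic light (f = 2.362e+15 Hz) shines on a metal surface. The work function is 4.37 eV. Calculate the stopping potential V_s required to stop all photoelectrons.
5.3984 V

The stopping potential V_s satisfies: eV_s = KE_max

First, find KE_max using Einstein's equation:
E_photon = hf = (6.626×10⁻³⁴ J·s)(2.362e+15 Hz) = 9.7684 eV
KE_max = E_photon - φ = 9.7684 - 4.37 = 5.3984 eV

Since eV_s = KE_max:
V_s = KE_max/e = 5.3984 V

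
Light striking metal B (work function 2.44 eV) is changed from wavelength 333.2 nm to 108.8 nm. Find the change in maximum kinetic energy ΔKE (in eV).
7.6746 eV

Using Einstein's equation: KE_max = hc/λ - φ

For λ₁ = 333.2 nm:
KE₁ = hc/λ₁ - φ = 3.7210 - 2.44 = 1.2810 eV

For λ₂ = 108.8 nm:
KE₂ = hc/λ₂ - φ = 11.3956 - 2.44 = 8.9556 eV

Change in KE:
ΔKE = KE₂ - KE₁ = 8.9556 - 1.2810 = 7.6746 eV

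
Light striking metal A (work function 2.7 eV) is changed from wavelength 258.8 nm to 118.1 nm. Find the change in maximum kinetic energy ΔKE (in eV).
5.7075 eV

Using Einstein's equation: KE_max = hc/λ - φ

For λ₁ = 258.8 nm:
KE₁ = hc/λ₁ - φ = 4.7907 - 2.7 = 2.0907 eV

For λ₂ = 118.1 nm:
KE₂ = hc/λ₂ - φ = 10.4982 - 2.7 = 7.7982 eV

Change in KE:
ΔKE = KE₂ - KE₁ = 7.7982 - 2.0907 = 5.7075 eV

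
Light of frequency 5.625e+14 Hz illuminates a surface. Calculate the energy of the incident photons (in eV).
2.3263 eV

Using E = hf:

E = hf = (6.626×10⁻³⁴ J·s)(5.625e+14 Hz)
E = 2.3263 eV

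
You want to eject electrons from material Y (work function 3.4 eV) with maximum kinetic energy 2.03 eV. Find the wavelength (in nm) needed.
228.33 nm

From Einstein's equation: KE_max = hc/λ - φ

Rearranging for λ:
hc/λ = KE_max + φ
λ = hc/(KE_max + φ)

Required photon energy:
E_photon = KE_max + φ = 2.03 + 3.4 = 5.43 eV

Required wavelength:
λ = hc/E_photon = (6.626×10⁻³⁴)(3×10⁸) / (5.43 × 1.602×10⁻¹⁹)
λ = 228.33 nm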